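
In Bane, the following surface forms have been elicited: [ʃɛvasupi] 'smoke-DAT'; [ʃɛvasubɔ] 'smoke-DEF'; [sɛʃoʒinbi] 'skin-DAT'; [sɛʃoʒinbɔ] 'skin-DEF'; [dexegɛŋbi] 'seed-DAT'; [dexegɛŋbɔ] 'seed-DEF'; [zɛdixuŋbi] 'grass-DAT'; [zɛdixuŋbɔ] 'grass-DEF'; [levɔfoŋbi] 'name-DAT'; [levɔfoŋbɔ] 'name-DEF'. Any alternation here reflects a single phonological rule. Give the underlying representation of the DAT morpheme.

/-pi/

The DAT morpheme has two allomorphs, [-bi] and [-pi].
By contrast the DEF suffix keeps its initial [b] throughout — that segment must be underlying.
So the underlying form is /-pi/, and voiceless stops become voiced after a nasal.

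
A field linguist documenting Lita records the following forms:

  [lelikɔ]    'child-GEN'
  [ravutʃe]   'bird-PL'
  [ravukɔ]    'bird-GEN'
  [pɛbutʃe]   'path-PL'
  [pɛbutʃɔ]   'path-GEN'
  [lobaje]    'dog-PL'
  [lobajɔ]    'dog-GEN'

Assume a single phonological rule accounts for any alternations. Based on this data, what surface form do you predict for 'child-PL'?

The stem for 'bird' ends in [tʃ] in [ravutʃe] but [k] in [ravukɔ].
If /tʃ/ were underlying and a rule turned it into [k] before the GEN suffix, 'path' would also alternate; but it has [tʃ] in both [pɛbutʃe] and [pɛbutʃɔ].
The alternation reflects palatalization before a front vowel: /k/ becomes palato-alveolar [tʃ] before a front vowel. /k/ is underlying.
From [lelikɔ] the stem 'child' is /lelik/; before a front vowel this yields [lelitʃe].

[lelitʃe]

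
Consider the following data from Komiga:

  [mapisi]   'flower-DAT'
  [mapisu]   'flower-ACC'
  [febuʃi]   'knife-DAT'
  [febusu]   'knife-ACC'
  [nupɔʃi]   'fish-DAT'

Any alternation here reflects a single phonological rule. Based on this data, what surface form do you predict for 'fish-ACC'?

The stem for 'knife' ends in [ʃ] in [febuʃi] but [s] in [febusu].
But 'flower' keeps [s] in both environments ([mapisi], [mapisu]), so there is no rule changing /s/ to [ʃ] before the DAT suffix.
The alternation reflects depalatalization: palato-alveolar /ʃ/ becomes [s] when no front vowel follows. /ʃ/ is underlying.
From [nupɔʃi] the stem 'fish' is /nupɔʃ/; when no front vowel follows this yields [nupɔsu].

[nupɔsu]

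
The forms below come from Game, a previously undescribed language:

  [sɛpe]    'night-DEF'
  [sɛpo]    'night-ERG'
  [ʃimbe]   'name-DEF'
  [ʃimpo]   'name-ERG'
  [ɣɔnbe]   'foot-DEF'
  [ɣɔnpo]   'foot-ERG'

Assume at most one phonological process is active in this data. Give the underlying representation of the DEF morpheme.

/-be/

The DEF morpheme has two allomorphs, [-be] and [-pe].
The ERG suffix, which begins with [p], is invariant after every stem; so [p] is not altered by any rule here.
So the underlying form is /-be/, and voiced stops become voiceless after a vowel.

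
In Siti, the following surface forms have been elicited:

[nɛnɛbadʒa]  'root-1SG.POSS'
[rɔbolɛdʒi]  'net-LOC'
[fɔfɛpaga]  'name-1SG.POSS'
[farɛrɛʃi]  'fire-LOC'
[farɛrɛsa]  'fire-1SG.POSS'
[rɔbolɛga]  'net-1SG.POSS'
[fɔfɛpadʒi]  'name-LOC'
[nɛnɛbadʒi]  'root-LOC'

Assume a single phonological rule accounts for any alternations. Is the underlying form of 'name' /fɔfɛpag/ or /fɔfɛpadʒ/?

/fɔfɛpag/

In [fɔfɛpaga] and [fɔfɛpadʒi] the final segment of 'name' alternates: [g] ~ [dʒ].
The stem 'root' ([nɛnɛbadʒa], [nɛnɛbadʒi]) shows [dʒ] unchanged in both environments, so [dʒ] cannot be basic with [g] derived before the 1SG.POSS suffix.
The alternation reflects palatalization before a front vowel: /g/ and /s/ become palato-alveolar [dʒ] and [ʃ] before a front vowel. /g/ is underlying.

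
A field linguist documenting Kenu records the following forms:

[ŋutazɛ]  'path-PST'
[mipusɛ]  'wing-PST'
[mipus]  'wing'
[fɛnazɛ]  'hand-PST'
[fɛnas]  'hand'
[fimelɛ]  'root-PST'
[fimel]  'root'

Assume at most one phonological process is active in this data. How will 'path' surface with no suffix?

[ŋutas]

The root 'hand' surfaces as [fɛnazɛ] and [fɛnas], with a stem-final [z] ~ [s] alternation.
But 'wing' keeps [s] in both environments ([mipusɛ], [mipus]), so there is no rule changing /s/ to [z] before the PST suffix.
So /z/ is underlying, and a rule of word-final obstruent devoicing — voiced obstruents become voiceless word-finally — gives [s].
From [ŋutazɛ] the stem 'path' is /ŋutaz/; word-finally this yields [ŋutas].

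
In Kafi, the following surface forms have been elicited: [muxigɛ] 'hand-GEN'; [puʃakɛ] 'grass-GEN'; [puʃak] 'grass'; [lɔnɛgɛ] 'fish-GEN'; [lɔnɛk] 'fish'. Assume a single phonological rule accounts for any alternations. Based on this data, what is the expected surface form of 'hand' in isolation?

[muxik]

In [lɔnɛgɛ] and [lɔnɛk] the final segment of 'fish' alternates: [g] ~ [k].
If /k/ were underlying and a rule turned it into [g] before the GEN suffix, 'grass' would also alternate; but it has [k] in both [puʃakɛ] and [puʃak].
So /g/ is underlying, and a rule of word-final obstruent devoicing — voiced obstruents become voiceless word-finally — gives [k].
From [muxigɛ] the stem 'hand' is /muxig/; word-finally this yields [muxik].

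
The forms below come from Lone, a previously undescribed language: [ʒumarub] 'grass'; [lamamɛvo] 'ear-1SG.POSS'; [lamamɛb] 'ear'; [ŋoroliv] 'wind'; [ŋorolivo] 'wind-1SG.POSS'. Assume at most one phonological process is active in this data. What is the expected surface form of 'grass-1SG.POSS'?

In [lamamɛb] and [lamamɛvo] the final segment of 'ear' alternates: [b] ~ [v].
Compare 'wind', with invariant [v] in [ŋoroliv] and [ŋorolivo]: an analysis with underlying /v/ and a rule producing [b] in isolation would wrongly predict alternation here too.
The underlying segment must be /b/; voiced stops become fricatives between vowels, yielding [v] there.
The one attested form of 'grass', [ʒumarub], shows underlying /ʒumarub/. Applying the same rule between vowels gives [ʒumaruvo].

[ʒumaruvo]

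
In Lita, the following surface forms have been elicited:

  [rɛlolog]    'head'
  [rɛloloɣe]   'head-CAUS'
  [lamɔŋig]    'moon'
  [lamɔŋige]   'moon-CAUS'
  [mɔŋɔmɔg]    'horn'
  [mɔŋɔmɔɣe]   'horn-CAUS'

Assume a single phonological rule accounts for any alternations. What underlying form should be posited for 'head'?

In [rɛlolog] and [rɛloloɣe] the final segment of 'head' alternates: [g] ~ [ɣ].
The stem 'moon' ([lamɔŋig], [lamɔŋige]) shows [g] unchanged in both environments, so [g] cannot be basic with [ɣ] derived before the CAUS suffix.
Therefore /ɣ/ is basic and [g] is derived by word-final hardening (voiced fricatives become stops word-finally).

/rɛloloɣ/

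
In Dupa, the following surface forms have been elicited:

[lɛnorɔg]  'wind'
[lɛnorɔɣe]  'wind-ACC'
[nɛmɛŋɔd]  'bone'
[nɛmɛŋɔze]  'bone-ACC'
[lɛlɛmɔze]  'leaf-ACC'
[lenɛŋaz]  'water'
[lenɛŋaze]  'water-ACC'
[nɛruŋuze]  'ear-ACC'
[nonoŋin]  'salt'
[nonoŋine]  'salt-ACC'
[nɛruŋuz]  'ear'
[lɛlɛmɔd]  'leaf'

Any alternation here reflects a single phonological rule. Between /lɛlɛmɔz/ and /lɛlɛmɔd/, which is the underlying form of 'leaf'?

'leaf' shows [z] ~ [d] at the end of the stem ([lɛlɛmɔze] vs [lɛlɛmɔd]).
But 'water' keeps [z] in both environments ([lenɛŋaze], [lenɛŋaz]), so there is no rule changing /z/ to [d] in isolation.
So /d/ is underlying, and a rule of intervocalic spirantization — voiced stops become fricatives between vowels — gives [z].

/lɛlɛmɔd/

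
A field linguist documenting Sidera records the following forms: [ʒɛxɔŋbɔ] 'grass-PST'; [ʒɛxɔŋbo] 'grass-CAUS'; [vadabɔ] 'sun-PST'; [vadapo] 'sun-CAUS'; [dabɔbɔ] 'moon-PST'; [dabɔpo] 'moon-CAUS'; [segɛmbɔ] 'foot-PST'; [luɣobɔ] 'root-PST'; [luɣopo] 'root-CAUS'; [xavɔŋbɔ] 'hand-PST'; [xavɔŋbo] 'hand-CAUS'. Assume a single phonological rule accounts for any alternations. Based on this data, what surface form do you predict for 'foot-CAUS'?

[segɛmbo]

The CAUS morpheme has two allomorphs, [-bo] and [-po].
The PST suffix, which begins with [b], is invariant after every stem; so [b] is not altered by any rule here.
The CAUS suffix is therefore /-po/ underlyingly, with post-nasal voicing: voiceless stops become voiced after a nasal.
After 'foot', which ends in a nasal, the suffix surfaces as [-bo], giving [segɛmbo].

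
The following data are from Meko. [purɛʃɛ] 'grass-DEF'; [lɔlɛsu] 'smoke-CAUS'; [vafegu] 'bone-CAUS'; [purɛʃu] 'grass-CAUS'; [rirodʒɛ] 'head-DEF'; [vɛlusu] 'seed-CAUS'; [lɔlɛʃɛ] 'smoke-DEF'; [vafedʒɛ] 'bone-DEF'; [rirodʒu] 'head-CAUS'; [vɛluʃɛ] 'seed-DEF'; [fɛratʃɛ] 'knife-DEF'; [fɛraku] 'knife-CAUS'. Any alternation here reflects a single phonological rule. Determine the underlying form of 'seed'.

/vɛlus/

In [vɛluʃɛ] and [vɛlusu] the final segment of 'seed' alternates: [ʃ] ~ [s].
Compare 'grass', with invariant [ʃ] in [purɛʃɛ] and [purɛʃu]: an analysis with underlying /ʃ/ and a rule producing [s] before the CAUS suffix would wrongly predict alternation here too.
Therefore /s/ is basic and [ʃ] is derived by palatalization before a front vowel (/k/, /g/ and /s/ become palato-alveolar [tʃ], [dʒ] and [ʃ] before a front vowel).
Hence 'seed' is /vɛlus/ underlyingly.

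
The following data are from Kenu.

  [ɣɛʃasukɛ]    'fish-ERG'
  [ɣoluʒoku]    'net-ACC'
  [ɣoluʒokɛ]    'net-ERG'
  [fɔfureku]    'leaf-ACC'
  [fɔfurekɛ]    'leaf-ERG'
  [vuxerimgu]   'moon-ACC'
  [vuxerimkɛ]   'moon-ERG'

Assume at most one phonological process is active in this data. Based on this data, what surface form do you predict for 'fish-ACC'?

[ɣɛʃasuku]

The ACC suffix surfaces as [-gu] and [-ku], depending on the final segment of the stem.
The ERG suffix, which begins with [k], is invariant after every stem; so [k] is not altered by any rule here.
So the underlying form is /-gu/, and voiced stops become voiceless after a vowel.
After 'fish', which ends in a vowel, the suffix surfaces as [-ku], giving [ɣɛʃasuku].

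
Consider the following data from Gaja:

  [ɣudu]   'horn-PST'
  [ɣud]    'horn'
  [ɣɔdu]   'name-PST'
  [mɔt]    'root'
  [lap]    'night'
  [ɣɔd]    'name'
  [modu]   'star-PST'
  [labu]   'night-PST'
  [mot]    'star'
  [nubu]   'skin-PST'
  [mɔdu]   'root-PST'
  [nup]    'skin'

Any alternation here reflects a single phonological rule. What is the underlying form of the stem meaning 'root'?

/mɔt/

The root 'root' surfaces as [mɔdu] and [mɔt], with a stem-final [d] ~ [t] alternation.
But 'horn' keeps [d] in both environments ([ɣudu], [ɣud]), so there is no rule changing /d/ to [t] in isolation.
The underlying segment must be /t/; voiceless stops become voiced between vowels, yielding [d] there.
So 'root' = /mɔt/.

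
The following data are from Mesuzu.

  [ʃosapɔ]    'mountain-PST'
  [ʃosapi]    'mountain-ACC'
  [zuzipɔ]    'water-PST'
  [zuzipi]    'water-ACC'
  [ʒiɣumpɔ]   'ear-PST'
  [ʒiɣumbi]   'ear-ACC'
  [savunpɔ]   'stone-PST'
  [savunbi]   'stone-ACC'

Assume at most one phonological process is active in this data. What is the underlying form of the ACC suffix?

/-bi/

The ACC morpheme has two allomorphs, [-bi] and [-pi].
The PST suffix, which begins with [p], is invariant after every stem; so [p] is not altered by any rule here.
The ACC suffix is therefore /-bi/ underlyingly, with post-vocalic devoicing: voiced stops become voiceless after a vowel.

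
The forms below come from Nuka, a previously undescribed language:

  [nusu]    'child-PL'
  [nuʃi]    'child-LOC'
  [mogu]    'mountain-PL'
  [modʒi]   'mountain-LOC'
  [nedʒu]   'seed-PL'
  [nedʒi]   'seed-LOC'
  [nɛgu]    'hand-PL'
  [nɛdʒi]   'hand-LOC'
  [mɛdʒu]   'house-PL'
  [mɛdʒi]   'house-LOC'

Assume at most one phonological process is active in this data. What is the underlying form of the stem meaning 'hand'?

In [nɛgu] and [nɛdʒi] the final segment of 'hand' alternates: [g] ~ [dʒ].
The stem 'house' ([mɛdʒu], [mɛdʒi]) shows [dʒ] unchanged in both environments, so [dʒ] cannot be basic with [g] derived before the PL suffix.
The alternation reflects palatalization before a front vowel: /g/ and /s/ become palato-alveolar [dʒ] and [ʃ] before a front vowel. /g/ is underlying.

/nɛg/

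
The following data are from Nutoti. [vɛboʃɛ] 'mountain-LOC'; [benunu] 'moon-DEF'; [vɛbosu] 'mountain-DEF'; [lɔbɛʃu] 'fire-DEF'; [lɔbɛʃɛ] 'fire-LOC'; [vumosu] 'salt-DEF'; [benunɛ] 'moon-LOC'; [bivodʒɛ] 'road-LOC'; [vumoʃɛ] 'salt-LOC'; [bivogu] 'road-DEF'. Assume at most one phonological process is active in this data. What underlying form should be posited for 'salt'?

In [vumoʃɛ] and [vumosu] the final segment of 'salt' alternates: [ʃ] ~ [s].
The stem 'fire' ([lɔbɛʃɛ], [lɔbɛʃu]) shows [ʃ] unchanged in both environments, so [ʃ] cannot be basic with [s] derived before the DEF suffix.
So /s/ is underlying, and a rule of palatalization before a front vowel — /g/ and /s/ become palato-alveolar [dʒ] and [ʃ] before a front vowel — gives [ʃ].
The underlying form of 'salt' is therefore /vumos/.

/vumos/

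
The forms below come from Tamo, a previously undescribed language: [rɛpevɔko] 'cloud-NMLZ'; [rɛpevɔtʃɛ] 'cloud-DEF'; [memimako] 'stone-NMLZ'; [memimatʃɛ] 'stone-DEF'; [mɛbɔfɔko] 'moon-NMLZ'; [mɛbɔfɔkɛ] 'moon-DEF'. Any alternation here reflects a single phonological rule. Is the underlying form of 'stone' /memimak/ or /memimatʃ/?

'stone' shows [k] ~ [tʃ] at the end of the stem ([memimako] vs [memimatʃɛ]).
But 'moon' keeps [k] in both environments ([mɛbɔfɔko], [mɛbɔfɔkɛ]), so there is no rule changing /k/ to [tʃ] before the DEF suffix.
Therefore /tʃ/ is basic and [k] is derived by depalatalization (palato-alveolar /tʃ/ becomes [k] when no front vowel follows).

/memimatʃ/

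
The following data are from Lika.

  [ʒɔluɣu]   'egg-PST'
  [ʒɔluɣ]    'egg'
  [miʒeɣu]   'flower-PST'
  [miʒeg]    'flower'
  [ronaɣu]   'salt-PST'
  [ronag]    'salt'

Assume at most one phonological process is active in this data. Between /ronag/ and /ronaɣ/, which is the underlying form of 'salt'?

/ronag/

In [ronaɣu] and [ronag] the final segment of 'salt' alternates: [ɣ] ~ [g].
If /ɣ/ were underlying and a rule turned it into [g] in isolation, 'egg' would also alternate; but it has [ɣ] in both [ʒɔluɣu] and [ʒɔluɣ].
So /g/ is underlying, and a rule of intervocalic spirantization — voiced stops become fricatives between vowels — gives [ɣ].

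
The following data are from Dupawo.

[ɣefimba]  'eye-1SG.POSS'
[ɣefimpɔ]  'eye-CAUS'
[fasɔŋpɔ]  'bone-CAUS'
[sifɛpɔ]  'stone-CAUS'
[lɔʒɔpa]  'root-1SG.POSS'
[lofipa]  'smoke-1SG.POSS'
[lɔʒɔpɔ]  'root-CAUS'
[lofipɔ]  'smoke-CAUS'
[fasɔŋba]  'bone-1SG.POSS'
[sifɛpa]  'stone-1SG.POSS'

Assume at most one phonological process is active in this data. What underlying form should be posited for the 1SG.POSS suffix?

/-ba/

The 1SG.POSS morpheme has two allomorphs, [-ba] and [-pa].
The CAUS suffix, which begins with [p], is invariant after every stem; so [p] is not altered by any rule here.
So the underlying form is /-ba/, and voiced stops become voiceless after a vowel.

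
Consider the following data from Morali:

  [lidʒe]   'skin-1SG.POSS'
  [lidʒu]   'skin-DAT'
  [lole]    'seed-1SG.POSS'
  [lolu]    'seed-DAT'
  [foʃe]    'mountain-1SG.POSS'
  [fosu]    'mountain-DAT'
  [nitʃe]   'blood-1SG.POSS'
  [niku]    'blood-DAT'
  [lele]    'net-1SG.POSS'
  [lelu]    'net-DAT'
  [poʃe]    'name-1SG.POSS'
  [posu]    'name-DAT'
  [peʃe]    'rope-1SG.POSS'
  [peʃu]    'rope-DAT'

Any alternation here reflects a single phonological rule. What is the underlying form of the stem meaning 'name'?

/pos/

In [poʃe] and [posu] the final segment of 'name' alternates: [ʃ] ~ [s].
The stem 'rope' ([peʃe], [peʃu]) shows [ʃ] unchanged in both environments, so [ʃ] cannot be basic with [s] derived before the DAT suffix.
Therefore /s/ is basic and [ʃ] is derived by palatalization before a front vowel (/k/ and /s/ become palato-alveolar [tʃ] and [ʃ] before a front vowel).
So 'name' = /pos/.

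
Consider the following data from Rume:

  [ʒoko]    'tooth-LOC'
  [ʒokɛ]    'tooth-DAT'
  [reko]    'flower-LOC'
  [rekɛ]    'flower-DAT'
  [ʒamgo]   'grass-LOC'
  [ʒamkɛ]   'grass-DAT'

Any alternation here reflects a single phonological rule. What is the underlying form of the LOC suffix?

/-go/

The LOC morpheme has two allomorphs, [-go] and [-ko].
By contrast the DAT suffix keeps its initial [k] throughout — that segment must be underlying.
The LOC suffix is therefore /-go/ underlyingly, with post-vocalic devoicing: voiced stops become voiceless after a vowel.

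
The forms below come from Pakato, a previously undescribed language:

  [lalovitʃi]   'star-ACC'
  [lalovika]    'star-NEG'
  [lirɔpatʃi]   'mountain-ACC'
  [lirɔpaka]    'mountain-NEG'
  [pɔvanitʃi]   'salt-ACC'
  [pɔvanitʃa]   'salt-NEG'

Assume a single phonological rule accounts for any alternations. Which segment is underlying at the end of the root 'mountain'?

In [lirɔpatʃi] and [lirɔpaka] the final segment of 'mountain' alternates: [tʃ] ~ [k].
But 'salt' keeps [tʃ] in both environments ([pɔvanitʃi], [pɔvanitʃa]), so there is no rule changing /tʃ/ to [k] before the NEG suffix.
Therefore /k/ is basic and [tʃ] is derived by palatalization before a front vowel (/k/ becomes palato-alveolar [tʃ] before a front vowel).

/k/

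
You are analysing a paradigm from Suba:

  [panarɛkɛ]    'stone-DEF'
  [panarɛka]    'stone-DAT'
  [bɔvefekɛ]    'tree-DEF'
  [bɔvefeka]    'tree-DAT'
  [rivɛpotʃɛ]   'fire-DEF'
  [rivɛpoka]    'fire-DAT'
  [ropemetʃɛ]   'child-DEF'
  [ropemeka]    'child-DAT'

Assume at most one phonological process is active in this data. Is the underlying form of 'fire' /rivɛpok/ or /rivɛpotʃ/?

In [rivɛpotʃɛ] and [rivɛpoka] the final segment of 'fire' alternates: [tʃ] ~ [k].
Compare 'stone', with invariant [k] in [panarɛkɛ] and [panarɛka]: an analysis with underlying /k/ and a rule producing [tʃ] before the DEF suffix would wrongly predict alternation here too.
The underlying segment must be /tʃ/; palato-alveolar /tʃ/ becomes [k] when no front vowel follows, yielding [k] there.

/rivɛpotʃ/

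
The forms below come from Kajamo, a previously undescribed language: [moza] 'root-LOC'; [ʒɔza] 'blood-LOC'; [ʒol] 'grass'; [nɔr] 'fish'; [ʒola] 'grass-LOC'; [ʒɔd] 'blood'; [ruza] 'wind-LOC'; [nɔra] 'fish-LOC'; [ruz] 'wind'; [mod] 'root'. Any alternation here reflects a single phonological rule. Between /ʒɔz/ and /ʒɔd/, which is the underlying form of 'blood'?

'blood' shows [d] ~ [z] at the end of the stem ([ʒɔd] vs [ʒɔza]).
But 'wind' keeps [z] in both environments ([ruz], [ruza]), so there is no rule changing /z/ to [d] in isolation.
So /d/ is underlying, and a rule of intervocalic spirantization — voiced stops become fricatives between vowels — gives [z].

/ʒɔd/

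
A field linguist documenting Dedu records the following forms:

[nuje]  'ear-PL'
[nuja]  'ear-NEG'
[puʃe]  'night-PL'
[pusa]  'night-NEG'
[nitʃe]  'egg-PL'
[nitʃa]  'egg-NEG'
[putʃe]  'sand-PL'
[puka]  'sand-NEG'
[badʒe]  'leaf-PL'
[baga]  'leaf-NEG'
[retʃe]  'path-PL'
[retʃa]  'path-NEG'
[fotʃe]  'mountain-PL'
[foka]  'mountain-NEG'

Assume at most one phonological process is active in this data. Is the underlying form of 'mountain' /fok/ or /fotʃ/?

/fok/

In [fotʃe] and [foka] the final segment of 'mountain' alternates: [tʃ] ~ [k].
If /tʃ/ were underlying and a rule turned it into [k] before the NEG suffix, 'path' would also alternate; but it has [tʃ] in both [retʃe] and [retʃa].
Therefore /k/ is basic and [tʃ] is derived by palatalization before a front vowel (/k/, /g/ and /s/ become palato-alveolar [tʃ], [dʒ] and [ʃ] before a front vowel).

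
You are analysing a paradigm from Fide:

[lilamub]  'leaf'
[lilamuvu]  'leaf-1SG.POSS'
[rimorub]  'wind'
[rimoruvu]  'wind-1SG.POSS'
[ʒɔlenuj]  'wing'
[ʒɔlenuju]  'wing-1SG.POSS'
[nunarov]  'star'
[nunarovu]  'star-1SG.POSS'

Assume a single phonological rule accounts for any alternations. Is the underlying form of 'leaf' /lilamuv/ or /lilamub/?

/lilamub/

The stem for 'leaf' ends in [b] in [lilamub] but [v] in [lilamuvu].
The stem 'star' ([nunarov], [nunarovu]) shows [v] unchanged in both environments, so [v] cannot be basic with [b] derived in isolation.
So /b/ is underlying, and a rule of intervocalic spirantization — voiced stops become fricatives between vowels — gives [v].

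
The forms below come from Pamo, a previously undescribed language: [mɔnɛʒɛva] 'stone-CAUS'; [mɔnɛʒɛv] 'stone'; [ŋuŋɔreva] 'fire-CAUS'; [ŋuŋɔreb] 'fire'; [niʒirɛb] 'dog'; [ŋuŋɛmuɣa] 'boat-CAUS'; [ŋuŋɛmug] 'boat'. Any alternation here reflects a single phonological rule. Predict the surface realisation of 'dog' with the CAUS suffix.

[niʒirɛva]

The stem for 'fire' ends in [v] in [ŋuŋɔreva] but [b] in [ŋuŋɔreb].
Compare 'stone', with invariant [v] in [mɔnɛʒɛva] and [mɔnɛʒɛv]: an analysis with underlying /v/ and a rule producing [b] in isolation would wrongly predict alternation here too.
The alternation reflects intervocalic spirantization: voiced stops become fricatives between vowels. /b/ is underlying.
From [niʒirɛb] the stem 'dog' is /niʒirɛb/; between vowels this yields [niʒirɛva].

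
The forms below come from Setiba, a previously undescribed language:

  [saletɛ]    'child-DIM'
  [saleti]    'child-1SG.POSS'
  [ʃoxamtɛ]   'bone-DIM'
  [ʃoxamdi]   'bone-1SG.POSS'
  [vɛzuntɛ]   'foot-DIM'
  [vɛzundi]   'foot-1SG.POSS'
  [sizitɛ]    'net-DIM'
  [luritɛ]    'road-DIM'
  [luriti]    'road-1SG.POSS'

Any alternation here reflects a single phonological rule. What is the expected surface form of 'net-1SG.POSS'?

The 1SG.POSS suffix surfaces as [-di] and [-ti], depending on the final segment of the stem.
The DIM suffix, which begins with [t], is invariant after every stem; so [t] is not altered by any rule here.
The 1SG.POSS suffix is therefore /-di/ underlyingly, with post-vocalic devoicing: voiced stops become voiceless after a vowel.
After 'net', which ends in a vowel, the suffix surfaces as [-ti], giving [siziti].

[siziti]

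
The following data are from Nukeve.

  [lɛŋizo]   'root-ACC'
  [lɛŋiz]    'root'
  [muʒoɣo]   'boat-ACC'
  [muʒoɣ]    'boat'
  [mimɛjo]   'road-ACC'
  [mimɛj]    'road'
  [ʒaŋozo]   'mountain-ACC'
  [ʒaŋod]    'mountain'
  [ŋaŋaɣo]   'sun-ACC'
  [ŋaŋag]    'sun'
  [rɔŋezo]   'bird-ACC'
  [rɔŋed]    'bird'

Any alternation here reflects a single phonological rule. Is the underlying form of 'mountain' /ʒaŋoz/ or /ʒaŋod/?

The root 'mountain' surfaces as [ʒaŋozo] and [ʒaŋod], with a stem-final [z] ~ [d] alternation.
But 'root' keeps [z] in both environments ([lɛŋizo], [lɛŋiz]), so there is no rule changing /z/ to [d] in isolation.
So /d/ is underlying, and a rule of intervocalic spirantization — voiced stops become fricatives between vowels — gives [z].

/ʒaŋod/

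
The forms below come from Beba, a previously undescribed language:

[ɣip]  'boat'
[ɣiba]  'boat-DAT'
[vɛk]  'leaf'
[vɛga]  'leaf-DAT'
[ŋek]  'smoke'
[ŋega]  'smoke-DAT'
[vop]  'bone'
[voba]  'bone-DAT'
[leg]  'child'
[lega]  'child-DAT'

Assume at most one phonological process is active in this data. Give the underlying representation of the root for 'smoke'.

/ŋek/

The stem for 'smoke' ends in [k] in [ŋek] but [g] in [ŋega].
But 'child' keeps [g] in both environments ([leg], [lega]), so there is no rule changing /g/ to [k] in isolation.
So /k/ is underlying, and a rule of intervocalic voicing — voiceless stops become voiced between vowels — gives [g].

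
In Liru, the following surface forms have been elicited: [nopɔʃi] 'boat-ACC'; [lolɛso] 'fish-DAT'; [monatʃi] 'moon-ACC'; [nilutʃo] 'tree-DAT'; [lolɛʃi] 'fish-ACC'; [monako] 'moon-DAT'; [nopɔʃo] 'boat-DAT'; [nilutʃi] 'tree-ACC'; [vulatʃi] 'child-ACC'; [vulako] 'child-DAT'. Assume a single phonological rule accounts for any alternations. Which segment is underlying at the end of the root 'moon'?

The root 'moon' surfaces as [monako] and [monatʃi], with a stem-final [k] ~ [tʃ] alternation.
Compare 'tree', with invariant [tʃ] in [nilutʃo] and [nilutʃi]: an analysis with underlying /tʃ/ and a rule producing [k] before the DAT suffix would wrongly predict alternation here too.
Therefore /k/ is basic and [tʃ] is derived by palatalization before a front vowel (/k/ and /s/ become palato-alveolar [tʃ] and [ʃ] before a front vowel).

/k/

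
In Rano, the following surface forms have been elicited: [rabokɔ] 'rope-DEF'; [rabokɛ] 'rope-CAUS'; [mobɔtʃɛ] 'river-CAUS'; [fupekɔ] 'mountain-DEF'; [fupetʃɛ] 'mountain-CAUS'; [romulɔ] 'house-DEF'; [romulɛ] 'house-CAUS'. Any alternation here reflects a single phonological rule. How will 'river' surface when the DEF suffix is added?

In [fupekɔ] and [fupetʃɛ] the final segment of 'mountain' alternates: [k] ~ [tʃ].
Compare 'rope', with invariant [k] in [rabokɔ] and [rabokɛ]: an analysis with underlying /k/ and a rule producing [tʃ] before the CAUS suffix would wrongly predict alternation here too.
The alternation reflects depalatalization: palato-alveolar /tʃ/ becomes [k] when no front vowel follows. /tʃ/ is underlying.
From [mobɔtʃɛ] the stem 'river' is /mobɔtʃ/; when no front vowel follows this yields [mobɔkɔ].

[mobɔkɔ]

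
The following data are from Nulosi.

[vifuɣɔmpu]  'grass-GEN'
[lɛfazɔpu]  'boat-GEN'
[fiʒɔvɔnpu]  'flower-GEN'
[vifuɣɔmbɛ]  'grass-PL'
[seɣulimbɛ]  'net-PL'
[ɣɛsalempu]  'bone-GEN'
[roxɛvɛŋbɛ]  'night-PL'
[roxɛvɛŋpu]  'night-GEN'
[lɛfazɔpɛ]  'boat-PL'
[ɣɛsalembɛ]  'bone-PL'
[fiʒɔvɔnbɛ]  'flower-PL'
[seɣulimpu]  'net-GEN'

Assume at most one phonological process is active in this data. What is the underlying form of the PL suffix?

The PL morpheme has two allomorphs, [-bɛ] and [-pɛ].
The GEN suffix, which begins with [p], is invariant after every stem; so [p] is not altered by any rule here.
The PL suffix is therefore /-bɛ/ underlyingly, with post-vocalic devoicing: voiced stops become voiceless after a vowel.

/-bɛ/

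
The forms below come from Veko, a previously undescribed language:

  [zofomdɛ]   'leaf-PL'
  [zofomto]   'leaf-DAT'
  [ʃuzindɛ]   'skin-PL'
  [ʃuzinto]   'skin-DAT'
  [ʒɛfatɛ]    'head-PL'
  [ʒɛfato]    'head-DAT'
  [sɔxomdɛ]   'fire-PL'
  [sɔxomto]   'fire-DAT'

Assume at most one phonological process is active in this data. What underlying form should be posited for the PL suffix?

The PL suffix surfaces as [-dɛ] and [-tɛ], depending on the final segment of the stem.
The DAT suffix, which begins with [t], is invariant after every stem; so [t] is not altered by any rule here.
The PL suffix is therefore /-dɛ/ underlyingly, with post-vocalic devoicing: voiced stops become voiceless after a vowel.

/-dɛ/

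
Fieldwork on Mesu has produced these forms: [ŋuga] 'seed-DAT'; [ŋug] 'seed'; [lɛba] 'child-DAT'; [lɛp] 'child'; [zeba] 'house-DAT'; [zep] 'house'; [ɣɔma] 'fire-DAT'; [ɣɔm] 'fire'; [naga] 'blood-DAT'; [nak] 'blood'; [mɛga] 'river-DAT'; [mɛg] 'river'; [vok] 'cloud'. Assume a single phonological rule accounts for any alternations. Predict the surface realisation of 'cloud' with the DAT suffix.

In [naga] and [nak] the final segment of 'blood' alternates: [g] ~ [k].
If /g/ were underlying and a rule turned it into [k] in isolation, 'river' would also alternate; but it has [g] in both [mɛga] and [mɛg].
Therefore /k/ is basic and [g] is derived by intervocalic voicing (voiceless stops become voiced between vowels).
The one attested form of 'cloud', [vok], shows underlying /vok/. Applying the same rule between vowels gives [voga].

[voga]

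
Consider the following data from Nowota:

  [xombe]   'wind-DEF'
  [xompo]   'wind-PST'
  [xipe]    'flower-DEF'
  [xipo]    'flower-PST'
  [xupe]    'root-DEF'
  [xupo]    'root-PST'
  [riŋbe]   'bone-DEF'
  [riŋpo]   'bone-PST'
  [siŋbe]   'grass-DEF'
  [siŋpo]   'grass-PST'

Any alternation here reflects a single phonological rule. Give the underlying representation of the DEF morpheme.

The DEF suffix surfaces as [-be] and [-pe], depending on the final segment of the stem.
The PST suffix, which begins with [p], is invariant after every stem; so [p] is not altered by any rule here.
So the underlying form is /-be/, and voiced stops become voiceless after a vowel.

/-be/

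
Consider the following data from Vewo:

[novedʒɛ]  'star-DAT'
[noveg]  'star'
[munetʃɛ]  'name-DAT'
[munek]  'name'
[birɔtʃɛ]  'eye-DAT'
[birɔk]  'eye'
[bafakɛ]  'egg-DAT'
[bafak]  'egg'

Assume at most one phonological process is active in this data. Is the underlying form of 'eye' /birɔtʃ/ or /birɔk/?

The root 'eye' surfaces as [birɔtʃɛ] and [birɔk], with a stem-final [tʃ] ~ [k] alternation.
The stem 'egg' ([bafakɛ], [bafak]) shows [k] unchanged in both environments, so [k] cannot be basic with [tʃ] derived before the DAT suffix.
So /tʃ/ is underlying, and a rule of depalatalization — palato-alveolar /tʃ/ and /dʒ/ become [k] and [g] when no front vowel follows — gives [k].

/birɔtʃ/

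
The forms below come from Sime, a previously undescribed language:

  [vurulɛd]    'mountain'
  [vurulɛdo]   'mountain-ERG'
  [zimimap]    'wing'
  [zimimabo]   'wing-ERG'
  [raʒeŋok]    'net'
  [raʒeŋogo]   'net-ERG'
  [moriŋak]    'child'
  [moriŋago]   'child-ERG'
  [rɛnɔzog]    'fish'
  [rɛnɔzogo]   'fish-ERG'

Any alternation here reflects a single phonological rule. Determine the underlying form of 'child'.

/moriŋak/

The stem for 'child' ends in [k] in [moriŋak] but [g] in [moriŋago].
The stem 'fish' ([rɛnɔzog], [rɛnɔzogo]) shows [g] unchanged in both environments, so [g] cannot be basic with [k] derived in isolation.
The underlying segment must be /k/; voiceless stops become voiced between vowels, yielding [g] there.
So 'child' = /moriŋak/.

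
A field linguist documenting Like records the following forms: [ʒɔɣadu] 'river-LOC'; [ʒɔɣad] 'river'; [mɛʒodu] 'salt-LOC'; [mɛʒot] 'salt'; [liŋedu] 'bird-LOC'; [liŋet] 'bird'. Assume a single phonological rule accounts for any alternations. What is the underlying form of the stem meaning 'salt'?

/mɛʒot/

The stem for 'salt' ends in [d] in [mɛʒodu] but [t] in [mɛʒot].
Compare 'river', with invariant [d] in [ʒɔɣadu] and [ʒɔɣad]: an analysis with underlying /d/ and a rule producing [t] in isolation would wrongly predict alternation here too.
The alternation reflects intervocalic voicing: voiceless stops become voiced between vowels. /t/ is underlying.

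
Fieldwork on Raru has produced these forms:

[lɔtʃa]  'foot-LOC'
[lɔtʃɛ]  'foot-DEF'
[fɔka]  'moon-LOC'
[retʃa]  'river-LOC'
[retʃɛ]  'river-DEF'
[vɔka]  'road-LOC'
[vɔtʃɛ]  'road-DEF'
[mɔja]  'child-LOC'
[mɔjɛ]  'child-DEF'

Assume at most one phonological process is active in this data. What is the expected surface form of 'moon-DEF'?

[fɔtʃɛ]

The stem for 'road' ends in [k] in [vɔka] but [tʃ] in [vɔtʃɛ].
But 'river' keeps [tʃ] in both environments ([retʃa], [retʃɛ]), so there is no rule changing /tʃ/ to [k] before the LOC suffix.
So /k/ is underlying, and a rule of palatalization before a front vowel — /k/ becomes palato-alveolar [tʃ] before a front vowel — gives [tʃ].
The one attested form of 'moon', [fɔka], shows underlying /fɔk/. Applying the same rule before a front vowel gives [fɔtʃɛ].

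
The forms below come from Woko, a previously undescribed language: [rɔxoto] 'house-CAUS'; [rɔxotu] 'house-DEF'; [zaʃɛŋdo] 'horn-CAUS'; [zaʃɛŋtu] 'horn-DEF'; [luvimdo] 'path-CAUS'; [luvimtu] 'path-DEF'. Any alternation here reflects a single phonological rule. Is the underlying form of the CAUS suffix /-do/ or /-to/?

/-do/

The CAUS morpheme has two allomorphs, [-do] and [-to].
The DEF suffix, which begins with [t], is invariant after every stem; so [t] is not altered by any rule here.
So the underlying form is /-do/, and voiced stops become voiceless after a vowel.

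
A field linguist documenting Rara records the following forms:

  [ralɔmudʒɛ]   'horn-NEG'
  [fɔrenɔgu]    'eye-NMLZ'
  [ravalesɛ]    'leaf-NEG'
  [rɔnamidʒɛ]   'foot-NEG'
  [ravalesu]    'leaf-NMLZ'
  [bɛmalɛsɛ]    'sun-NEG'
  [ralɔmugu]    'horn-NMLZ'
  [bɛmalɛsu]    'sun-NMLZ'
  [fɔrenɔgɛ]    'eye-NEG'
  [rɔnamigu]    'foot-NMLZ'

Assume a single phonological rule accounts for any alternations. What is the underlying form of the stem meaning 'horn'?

'horn' shows [g] ~ [dʒ] at the end of the stem ([ralɔmugu] vs [ralɔmudʒɛ]).
The stem 'eye' ([fɔrenɔgu], [fɔrenɔgɛ]) shows [g] unchanged in both environments, so [g] cannot be basic with [dʒ] derived before the NEG suffix.
Therefore /dʒ/ is basic and [g] is derived by depalatalization (palato-alveolar /dʒ/ becomes [g] when no front vowel follows).

/ralɔmudʒ/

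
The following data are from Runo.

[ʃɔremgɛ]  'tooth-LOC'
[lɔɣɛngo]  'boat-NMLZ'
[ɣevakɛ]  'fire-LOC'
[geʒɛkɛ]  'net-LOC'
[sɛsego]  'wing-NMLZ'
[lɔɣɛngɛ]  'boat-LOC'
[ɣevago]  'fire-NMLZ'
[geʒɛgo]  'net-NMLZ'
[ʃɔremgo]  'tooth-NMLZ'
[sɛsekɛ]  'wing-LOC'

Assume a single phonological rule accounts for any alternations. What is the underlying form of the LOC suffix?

The LOC morpheme has two allomorphs, [-gɛ] and [-kɛ].
The NMLZ suffix, which begins with [g], is invariant after every stem; so [g] is not altered by any rule here.
So the underlying form is /-kɛ/, and voiceless stops become voiced after a nasal.

/-kɛ/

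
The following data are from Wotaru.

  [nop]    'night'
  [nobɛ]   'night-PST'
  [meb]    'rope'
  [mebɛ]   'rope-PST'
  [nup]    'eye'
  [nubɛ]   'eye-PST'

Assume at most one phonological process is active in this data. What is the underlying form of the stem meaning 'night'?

/nop/

'night' shows [p] ~ [b] at the end of the stem ([nop] vs [nobɛ]).
But 'rope' keeps [b] in both environments ([meb], [mebɛ]), so there is no rule changing /b/ to [p] in isolation.
The alternation reflects intervocalic voicing: voiceless stops become voiced between vowels. /p/ is underlying.
Hence 'night' is /nop/ underlyingly.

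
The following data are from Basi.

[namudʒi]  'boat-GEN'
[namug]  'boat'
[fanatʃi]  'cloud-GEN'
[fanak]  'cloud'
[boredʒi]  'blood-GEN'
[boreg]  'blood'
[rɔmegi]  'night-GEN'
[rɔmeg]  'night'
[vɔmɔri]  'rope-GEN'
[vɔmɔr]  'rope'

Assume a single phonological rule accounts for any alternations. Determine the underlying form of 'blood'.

/boredʒ/

In [boredʒi] and [boreg] the final segment of 'blood' alternates: [dʒ] ~ [g].
But 'night' keeps [g] in both environments ([rɔmegi], [rɔmeg]), so there is no rule changing /g/ to [dʒ] before the GEN suffix.
The alternation reflects depalatalization: palato-alveolar /tʃ/ and /dʒ/ become [k] and [g] when no front vowel follows. /dʒ/ is underlying.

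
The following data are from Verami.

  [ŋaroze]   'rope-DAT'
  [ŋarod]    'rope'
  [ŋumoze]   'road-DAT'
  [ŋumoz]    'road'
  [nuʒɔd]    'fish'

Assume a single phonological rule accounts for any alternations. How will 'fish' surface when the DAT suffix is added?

[nuʒɔze]

In [ŋaroze] and [ŋarod] the final segment of 'rope' alternates: [z] ~ [d].
If /z/ were underlying and a rule turned it into [d] in isolation, 'road' would also alternate; but it has [z] in both [ŋumoze] and [ŋumoz].
The alternation reflects intervocalic spirantization: voiced stops become fricatives between vowels. /d/ is underlying.
The one attested form of 'fish', [nuʒɔd], shows underlying /nuʒɔd/. Applying the same rule between vowels gives [nuʒɔze].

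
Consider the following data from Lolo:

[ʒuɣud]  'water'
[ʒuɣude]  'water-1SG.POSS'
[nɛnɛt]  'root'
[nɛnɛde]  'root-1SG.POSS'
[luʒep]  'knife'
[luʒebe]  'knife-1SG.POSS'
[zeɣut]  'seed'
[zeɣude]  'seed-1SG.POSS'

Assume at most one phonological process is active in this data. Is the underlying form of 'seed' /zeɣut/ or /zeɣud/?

/zeɣut/

The root 'seed' surfaces as [zeɣut] and [zeɣude], with a stem-final [t] ~ [d] alternation.
Compare 'water', with invariant [d] in [ʒuɣud] and [ʒuɣude]: an analysis with underlying /d/ and a rule producing [t] in isolation would wrongly predict alternation here too.
Therefore /t/ is basic and [d] is derived by intervocalic voicing (voiceless stops become voiced between vowels).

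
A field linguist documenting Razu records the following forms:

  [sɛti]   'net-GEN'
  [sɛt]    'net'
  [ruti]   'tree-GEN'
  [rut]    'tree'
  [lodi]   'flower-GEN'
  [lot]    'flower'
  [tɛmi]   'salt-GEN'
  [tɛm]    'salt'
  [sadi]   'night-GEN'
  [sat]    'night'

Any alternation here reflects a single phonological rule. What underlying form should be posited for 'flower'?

The root 'flower' surfaces as [lodi] and [lot], with a stem-final [d] ~ [t] alternation.
The stem 'tree' ([ruti], [rut]) shows [t] unchanged in both environments, so [t] cannot be basic with [d] derived before the GEN suffix.
The underlying segment must be /d/; voiced obstruents become voiceless word-finally, yielding [t] there.
So 'flower' = /lod/.

/lod/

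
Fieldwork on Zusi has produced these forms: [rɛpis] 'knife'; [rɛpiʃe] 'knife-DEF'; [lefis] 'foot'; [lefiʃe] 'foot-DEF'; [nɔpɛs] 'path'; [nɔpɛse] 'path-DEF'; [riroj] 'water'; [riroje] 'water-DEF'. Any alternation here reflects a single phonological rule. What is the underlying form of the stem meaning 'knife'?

In [rɛpis] and [rɛpiʃe] the final segment of 'knife' alternates: [s] ~ [ʃ].
Compare 'path', with invariant [s] in [nɔpɛs] and [nɔpɛse]: an analysis with underlying /s/ and a rule producing [ʃ] before the DEF suffix would wrongly predict alternation here too.
The underlying segment must be /ʃ/; palato-alveolar /ʃ/ becomes [s] when no front vowel follows, yielding [s] there.
So 'knife' = /rɛpiʃ/.

/rɛpiʃ/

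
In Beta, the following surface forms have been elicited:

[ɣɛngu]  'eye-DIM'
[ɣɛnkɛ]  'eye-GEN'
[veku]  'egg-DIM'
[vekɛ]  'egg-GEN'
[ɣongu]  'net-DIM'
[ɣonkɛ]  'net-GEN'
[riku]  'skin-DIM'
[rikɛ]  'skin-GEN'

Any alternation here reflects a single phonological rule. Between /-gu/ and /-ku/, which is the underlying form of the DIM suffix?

/-gu/

The DIM morpheme has two allomorphs, [-gu] and [-ku].
The GEN suffix, which begins with [k], is invariant after every stem; so [k] is not altered by any rule here.
So the underlying form is /-gu/, and voiced stops become voiceless after a vowel.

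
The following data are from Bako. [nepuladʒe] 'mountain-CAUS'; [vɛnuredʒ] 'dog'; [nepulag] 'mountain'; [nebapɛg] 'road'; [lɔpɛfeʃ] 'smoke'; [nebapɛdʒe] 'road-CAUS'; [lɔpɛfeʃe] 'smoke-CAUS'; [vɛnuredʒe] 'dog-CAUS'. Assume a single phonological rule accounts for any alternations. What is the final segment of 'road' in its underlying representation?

/g/

The stem for 'road' ends in [dʒ] in [nebapɛdʒe] but [g] in [nebapɛg].
If /dʒ/ were underlying and a rule turned it into [g] in isolation, 'dog' would also alternate; but it has [dʒ] in both [vɛnuredʒe] and [vɛnuredʒ].
The alternation reflects palatalization before a front vowel: /g/ becomes palato-alveolar [dʒ] before a front vowel. /g/ is underlying.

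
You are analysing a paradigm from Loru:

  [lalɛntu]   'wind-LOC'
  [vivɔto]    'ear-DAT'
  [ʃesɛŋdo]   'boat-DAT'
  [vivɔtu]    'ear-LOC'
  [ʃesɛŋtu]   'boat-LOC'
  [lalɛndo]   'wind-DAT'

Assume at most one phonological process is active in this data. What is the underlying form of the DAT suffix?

/-do/

The DAT morpheme has two allomorphs, [-do] and [-to].
The LOC suffix, which begins with [t], is invariant after every stem; so [t] is not altered by any rule here.
The DAT suffix is therefore /-do/ underlyingly, with post-vocalic devoicing: voiced stops become voiceless after a vowel.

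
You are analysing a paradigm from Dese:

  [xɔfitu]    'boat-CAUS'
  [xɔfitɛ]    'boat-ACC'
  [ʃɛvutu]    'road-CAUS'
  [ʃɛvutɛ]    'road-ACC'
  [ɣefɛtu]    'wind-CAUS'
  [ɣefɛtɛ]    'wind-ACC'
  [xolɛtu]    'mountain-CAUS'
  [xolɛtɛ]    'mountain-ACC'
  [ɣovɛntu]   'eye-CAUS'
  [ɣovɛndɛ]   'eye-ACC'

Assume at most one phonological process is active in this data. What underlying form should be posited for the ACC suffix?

The ACC morpheme has two allomorphs, [-dɛ] and [-tɛ].
By contrast the CAUS suffix keeps its initial [t] throughout — that segment must be underlying.
So the underlying form is /-dɛ/, and voiced stops become voiceless after a vowel.

/-dɛ/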